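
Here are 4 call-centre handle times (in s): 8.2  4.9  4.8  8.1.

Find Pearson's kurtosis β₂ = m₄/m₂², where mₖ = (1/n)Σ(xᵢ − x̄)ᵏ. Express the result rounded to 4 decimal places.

x̄ = 6.5000
Σ(xᵢ − x̄)² = 10.9000 ⇒ m₂ = 2.72500
Σ(xᵢ − x̄)⁴ = 29.8114 ⇒ m₄ = 7.45285
m₂² = 7.42562
β₂ = m₄/m₂² = 7.45285 / 7.42562 ≈ 1.0037

1.0037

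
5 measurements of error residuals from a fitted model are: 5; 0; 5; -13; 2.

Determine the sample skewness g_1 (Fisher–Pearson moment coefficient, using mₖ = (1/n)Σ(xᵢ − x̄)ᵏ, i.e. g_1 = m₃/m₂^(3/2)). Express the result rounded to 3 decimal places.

x̄ = (5 + 0 + 5 - 13 + 2) / 5 = -0.2000
deviations (xᵢ − x̄): 5.2000, 0.2000, 5.2000, -12.8000, 2.2000
Σ(xᵢ − x̄)² = 222.8000 ⇒ m₂ = 222.8000/5 = 44.56000
Σ(xᵢ − x̄)³ = -1805.2800 ⇒ m₃ = -1805.2800/5 = -361.05600
m₂^(3/2) = 44.56000^(1.5) = 297.45260
g_1 = m₃ / m₂^(3/2) = -361.05600 / 297.45260 ≈ -1.214

-1.214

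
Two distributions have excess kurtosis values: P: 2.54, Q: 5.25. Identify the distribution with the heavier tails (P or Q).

Higher excess kurtosis ⇒ heavier tails relative to the normal distribution.
2.54 vs 5.25: the larger is 5.25, so Q has heavier tails.

Q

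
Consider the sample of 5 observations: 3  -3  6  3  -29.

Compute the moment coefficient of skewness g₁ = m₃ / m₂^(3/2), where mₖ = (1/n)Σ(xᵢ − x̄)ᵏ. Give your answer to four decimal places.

x̄ = (3 - 3 + 6 + 3 - 29) / 5 = -4.0000
deviations (xᵢ − x̄): 7.0000, 1.0000, 10.0000, 7.0000, -25.0000
Σ(xᵢ − x̄)² = 824.0000 ⇒ m₂ = 824.0000/5 = 164.80000
Σ(xᵢ − x̄)³ = -13938.0000 ⇒ m₃ = -13938.0000/5 = -2787.60000
m₂^(3/2) = 164.80000^(1.5) = 2115.61097
g₁ = m₃ / m₂^(3/2) = -2787.60000 / 2115.61097 ≈ -1.3176

-1.3176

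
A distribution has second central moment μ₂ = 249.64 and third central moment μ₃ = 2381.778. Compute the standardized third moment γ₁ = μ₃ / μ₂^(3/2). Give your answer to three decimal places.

σ = √μ₂ = √249.64 = 15.80000
σ³ = μ₂^(3/2) = 3944.31200
γ₁ = μ₃/σ³ = 2381.778 / 3944.31200 ≈ 0.604

0.604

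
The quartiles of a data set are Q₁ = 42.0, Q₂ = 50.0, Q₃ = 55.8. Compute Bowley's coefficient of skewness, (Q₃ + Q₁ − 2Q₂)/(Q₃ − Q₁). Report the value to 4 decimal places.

-0.1594

numerator: Q₃ + Q₁ − 2Q₂ = 55.8 + 42.0 − 2×50.0 = -2.2000
denominator: Q₃ − Q₁ = 55.8 − 42.0 = 13.8000
Bowley skewness = -2.2000 / 13.8000 ≈ -0.1594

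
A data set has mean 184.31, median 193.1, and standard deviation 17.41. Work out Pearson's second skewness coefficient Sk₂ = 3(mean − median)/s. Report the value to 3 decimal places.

-1.515

Sk₂ = 3(184.31 − 193.1) / 17.41 = 3 × -8.7900 / 17.41
    = -26.3700 / 17.41 ≈ -1.515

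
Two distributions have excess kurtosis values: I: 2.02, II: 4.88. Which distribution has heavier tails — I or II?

II

Higher excess kurtosis ⇒ heavier tails relative to the normal distribution.
2.02 vs 4.88: the larger is 4.88, so II has heavier tails.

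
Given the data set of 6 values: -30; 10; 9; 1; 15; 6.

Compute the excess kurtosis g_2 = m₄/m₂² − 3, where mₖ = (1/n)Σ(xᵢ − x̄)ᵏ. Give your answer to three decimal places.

x̄ = 1.8333
Σ(xᵢ − x̄)² = 1322.8333 ⇒ m₂ = 220.47222
Σ(xᵢ − x̄)⁴ = 1064342.8194 ⇒ m₄ = 177390.46991
m₂² = 48608.00077
g_2 = m₄/m₂² − 3 = 3.64941 − 3 ≈ 0.649

0.649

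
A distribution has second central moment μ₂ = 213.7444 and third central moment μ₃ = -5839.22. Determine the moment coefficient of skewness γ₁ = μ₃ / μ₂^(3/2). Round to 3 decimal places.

-1.869

σ = √μ₂ = √213.7444 = 14.62000
σ³ = μ₂^(3/2) = 3124.94313
γ₁ = μ₃/σ³ = -5839.22 / 3124.94313 ≈ -1.869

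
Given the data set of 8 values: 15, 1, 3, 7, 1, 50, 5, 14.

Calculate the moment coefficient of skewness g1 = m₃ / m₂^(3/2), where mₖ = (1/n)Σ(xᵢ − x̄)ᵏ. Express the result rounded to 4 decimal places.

x̄ = (15 + 1 + 3 + 7 + 1 + 50 + 5 + 14) / 8 = 12.0000
deviations (xᵢ − x̄): 3.0000, -11.0000, -9.0000, -5.0000, -11.0000, 38.0000, -7.0000, 2.0000
Σ(xᵢ − x̄)² = 1854.0000 ⇒ m₂ = 1854.0000/8 = 231.75000
Σ(xᵢ − x̄)³ = 51048.0000 ⇒ m₃ = 51048.0000/8 = 6381.00000
m₂^(3/2) = 231.75000^(1.5) = 3528.00843
g1 = m₃ / m₂^(3/2) = 6381.00000 / 3528.00843 ≈ 1.8087

1.8087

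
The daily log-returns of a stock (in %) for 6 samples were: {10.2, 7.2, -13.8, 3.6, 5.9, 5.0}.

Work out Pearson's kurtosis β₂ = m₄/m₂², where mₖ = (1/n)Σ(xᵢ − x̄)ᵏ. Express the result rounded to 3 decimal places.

3.750

x̄ = 3.0167
Σ(xᵢ − x̄)² = 364.4883 ⇒ m₂ = 60.74806
Σ(xᵢ − x̄)⁴ = 83029.5507 ⇒ m₄ = 13838.25845
m₂² = 3690.32625
β₂ = m₄/m₂² = 13838.25845 / 3690.32625 ≈ 3.750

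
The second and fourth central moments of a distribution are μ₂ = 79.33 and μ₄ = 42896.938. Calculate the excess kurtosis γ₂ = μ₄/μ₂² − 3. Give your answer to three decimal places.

μ₂² = 79.33² = 6293.24890
μ₄/μ₂² = 42896.938 / 6293.24890 = 6.81634
γ₂ = 6.81634 − 3 ≈ 3.816

3.816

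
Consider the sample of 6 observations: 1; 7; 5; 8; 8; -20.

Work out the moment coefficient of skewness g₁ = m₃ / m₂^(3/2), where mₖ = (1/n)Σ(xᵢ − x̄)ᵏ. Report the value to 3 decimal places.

x̄ = (1 + 7 + 5 + 8 + 8 - 20) / 6 = 1.5000
deviations (xᵢ − x̄): -0.5000, 5.5000, 3.5000, 6.5000, 6.5000, -21.5000
Σ(xᵢ − x̄)² = 589.5000 ⇒ m₂ = 589.5000/6 = 98.25000
Σ(xᵢ − x̄)³ = -9180.0000 ⇒ m₃ = -9180.0000/6 = -1530.00000
m₂^(3/2) = 98.25000^(1.5) = 973.86518
g₁ = m₃ / m₂^(3/2) = -1530.00000 / 973.86518 ≈ -1.571

-1.571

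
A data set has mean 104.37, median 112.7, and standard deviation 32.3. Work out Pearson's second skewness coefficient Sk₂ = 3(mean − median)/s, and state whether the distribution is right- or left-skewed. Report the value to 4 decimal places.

Sk₂ = 3(104.37 − 112.7) / 32.3 = 3 × -8.3300 / 32.3
    = -24.9900 / 32.3 ≈ -0.7737
Sk₂ < 0 ⇒ mean < median ⇒ left-skewed (negative skew).

-0.7737, left-skewed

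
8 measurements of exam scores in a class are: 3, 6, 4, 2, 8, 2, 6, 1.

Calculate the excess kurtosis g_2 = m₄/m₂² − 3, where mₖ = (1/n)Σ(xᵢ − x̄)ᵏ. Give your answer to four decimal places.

x̄ = 4.0000
Σ(xᵢ − x̄)² = 42.0000 ⇒ m₂ = 5.25000
Σ(xᵢ − x̄)⁴ = 402.0000 ⇒ m₄ = 50.25000
m₂² = 27.56250
g_2 = m₄/m₂² − 3 = 1.82313 − 3 ≈ -1.1769

-1.1769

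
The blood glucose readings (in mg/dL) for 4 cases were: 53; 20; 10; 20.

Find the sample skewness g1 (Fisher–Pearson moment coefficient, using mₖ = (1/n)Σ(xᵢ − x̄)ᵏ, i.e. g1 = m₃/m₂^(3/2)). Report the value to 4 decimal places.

0.9285

x̄ = (53 + 20 + 10 + 20) / 4 = 25.7500
deviations (xᵢ − x̄): 27.2500, -5.7500, -15.7500, -5.7500
Σ(xᵢ − x̄)² = 1056.7500 ⇒ m₂ = 1056.7500/4 = 264.18750
Σ(xᵢ − x̄)³ = 15947.6250 ⇒ m₃ = 15947.6250/4 = 3986.90625
m₂^(3/2) = 264.18750^(1.5) = 4294.06286
g1 = m₃ / m₂^(3/2) = 3986.90625 / 4294.06286 ≈ 0.9285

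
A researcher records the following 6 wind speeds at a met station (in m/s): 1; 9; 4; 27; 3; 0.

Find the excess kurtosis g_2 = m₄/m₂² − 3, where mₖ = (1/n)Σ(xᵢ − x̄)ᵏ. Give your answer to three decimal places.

x̄ = 7.3333
Σ(xᵢ − x̄)² = 513.3333 ⇒ m₂ = 85.55556
Σ(xᵢ − x̄)⁴ = 154581.7778 ⇒ m₄ = 25763.62963
m₂² = 7319.75309
g_2 = m₄/m₂² − 3 = 3.51974 − 3 ≈ 0.520

0.520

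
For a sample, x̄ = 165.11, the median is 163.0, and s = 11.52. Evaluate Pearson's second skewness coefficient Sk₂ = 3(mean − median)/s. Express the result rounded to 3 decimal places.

0.549

Sk₂ = 3(165.11 − 163.0) / 11.52 = 3 × 2.1100 / 11.52
    = 6.3300 / 11.52 ≈ 0.549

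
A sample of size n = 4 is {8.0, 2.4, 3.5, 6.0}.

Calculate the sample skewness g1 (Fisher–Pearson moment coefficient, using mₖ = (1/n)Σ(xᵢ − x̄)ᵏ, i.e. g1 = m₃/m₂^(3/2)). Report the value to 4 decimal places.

x̄ = (8.0 + 2.4 + 3.5 + 6.0) / 4 = 4.9750
deviations (xᵢ − x̄): 3.0250, -2.5750, -1.4750, 1.0250
Σ(xᵢ − x̄)² = 19.0075 ⇒ m₂ = 19.0075/4 = 4.75188
Σ(xᵢ − x̄)³ = 8.4746 ⇒ m₃ = 8.4746/4 = 2.11866
m₂^(3/2) = 4.75188^(1.5) = 10.35852
g1 = m₃ / m₂^(3/2) = 2.11866 / 10.35852 ≈ 0.2045

0.2045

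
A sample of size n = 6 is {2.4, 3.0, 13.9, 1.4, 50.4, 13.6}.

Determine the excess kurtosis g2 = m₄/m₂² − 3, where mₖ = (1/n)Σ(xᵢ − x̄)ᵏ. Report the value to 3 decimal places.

0.557

x̄ = 14.1167
Σ(xᵢ − x̄)² = 1739.3683 ⇒ m₂ = 289.89472
Σ(xᵢ − x̄)⁴ = 1793389.6470 ⇒ m₄ = 298898.27450
m₂² = 84038.94997
g2 = m₄/m₂² − 3 = 3.55666 − 3 ≈ 0.557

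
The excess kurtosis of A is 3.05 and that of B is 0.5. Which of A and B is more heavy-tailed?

A

Higher excess kurtosis ⇒ heavier tails relative to the normal distribution.
3.05 vs 0.5: the larger is 3.05, so A has heavier tails.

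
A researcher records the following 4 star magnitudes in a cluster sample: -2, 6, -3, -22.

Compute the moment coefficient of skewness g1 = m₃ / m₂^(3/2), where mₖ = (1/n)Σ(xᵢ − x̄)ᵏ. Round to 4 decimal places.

-0.7432

x̄ = (-2 + 6 - 3 - 22) / 4 = -5.2500
deviations (xᵢ − x̄): 3.2500, 11.2500, 2.2500, -16.7500
Σ(xᵢ − x̄)² = 422.7500 ⇒ m₂ = 422.7500/4 = 105.68750
Σ(xᵢ − x̄)³ = -3229.8750 ⇒ m₃ = -3229.8750/4 = -807.46875
m₂^(3/2) = 105.68750^(1.5) = 1086.51428
g1 = m₃ / m₂^(3/2) = -807.46875 / 1086.51428 ≈ -0.7432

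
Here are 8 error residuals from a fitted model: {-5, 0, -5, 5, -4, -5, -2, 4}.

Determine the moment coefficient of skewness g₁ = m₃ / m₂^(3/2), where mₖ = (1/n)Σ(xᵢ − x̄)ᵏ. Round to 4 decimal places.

x̄ = (-5 + 0 - 5 + 5 - 4 - 5 - 2 + 4) / 8 = -1.5000
deviations (xᵢ − x̄): -3.5000, 1.5000, -3.5000, 6.5000, -2.5000, -3.5000, -0.5000, 5.5000
Σ(xᵢ − x̄)² = 118.0000 ⇒ m₂ = 118.0000/8 = 14.75000
Σ(xᵢ − x̄)³ = 300.0000 ⇒ m₃ = 300.0000/8 = 37.50000
m₂^(3/2) = 14.75000^(1.5) = 56.64845
g₁ = m₃ / m₂^(3/2) = 37.50000 / 56.64845 ≈ 0.6620

0.6620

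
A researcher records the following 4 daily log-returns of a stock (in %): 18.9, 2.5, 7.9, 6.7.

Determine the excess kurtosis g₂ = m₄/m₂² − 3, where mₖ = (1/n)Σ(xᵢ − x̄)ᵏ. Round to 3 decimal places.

-0.879

x̄ = 9.0000
Σ(xᵢ − x̄)² = 146.7600 ⇒ m₂ = 36.69000
Σ(xᵢ − x̄)⁴ = 11420.4708 ⇒ m₄ = 2855.11770
m₂² = 1346.15610
g₂ = m₄/m₂² − 3 = 2.12094 − 3 ≈ -0.879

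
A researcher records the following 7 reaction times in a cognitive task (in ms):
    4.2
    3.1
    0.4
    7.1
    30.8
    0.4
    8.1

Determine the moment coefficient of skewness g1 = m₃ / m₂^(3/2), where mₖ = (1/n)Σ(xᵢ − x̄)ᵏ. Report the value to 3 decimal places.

x̄ = (4.2 + 3.1 + 0.4 + 7.1 + 30.8 + 0.4 + 8.1) / 7 = 7.7286
deviations (xᵢ − x̄): -3.5286, -4.6286, -7.3286, -0.6286, 23.0714, -7.3286, 0.3714
Σ(xᵢ − x̄)² = 674.1143 ⇒ m₂ = 674.1143/7 = 96.30204
Σ(xᵢ − x̄)³ = 11350.2126 ⇒ m₃ = 11350.2126/7 = 1621.45894
m₂^(3/2) = 96.30204^(1.5) = 945.04663
g1 = m₃ / m₂^(3/2) = 1621.45894 / 945.04663 ≈ 1.716

1.716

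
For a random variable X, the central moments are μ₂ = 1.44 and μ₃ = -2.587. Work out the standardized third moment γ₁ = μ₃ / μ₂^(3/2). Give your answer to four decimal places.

σ = √μ₂ = √1.44 = 1.20000
σ³ = μ₂^(3/2) = 1.72800
γ₁ = μ₃/σ³ = -2.587 / 1.72800 ≈ -1.4971

-1.4971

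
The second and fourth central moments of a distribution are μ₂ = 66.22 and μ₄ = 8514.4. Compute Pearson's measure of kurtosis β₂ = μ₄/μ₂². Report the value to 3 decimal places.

1.942

μ₂² = 66.22² = 4385.08840
μ₄/μ₂² = 8514.4 / 4385.08840 = 1.94167
β₂ ≈ 1.942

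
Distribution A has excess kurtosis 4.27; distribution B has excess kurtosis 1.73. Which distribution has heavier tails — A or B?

A

Higher excess kurtosis ⇒ heavier tails relative to the normal distribution.
4.27 vs 1.73: the larger is 4.27, so A has heavier tails.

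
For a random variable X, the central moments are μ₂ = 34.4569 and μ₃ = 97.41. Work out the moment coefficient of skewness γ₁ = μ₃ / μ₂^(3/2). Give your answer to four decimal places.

σ = √μ₂ = √34.4569 = 5.87000
σ³ = μ₂^(3/2) = 202.26200
γ₁ = μ₃/σ³ = 97.41 / 202.26200 ≈ 0.4816

0.4816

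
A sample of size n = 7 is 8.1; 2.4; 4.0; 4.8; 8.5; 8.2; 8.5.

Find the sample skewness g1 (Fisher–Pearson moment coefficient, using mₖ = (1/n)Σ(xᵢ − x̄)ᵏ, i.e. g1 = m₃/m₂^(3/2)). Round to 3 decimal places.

-0.512

x̄ = (8.1 + 2.4 + 4.0 + 4.8 + 8.5 + 8.2 + 8.5) / 7 = 6.3571
deviations (xᵢ − x̄): 1.7429, -3.9571, -2.3571, -1.5571, 2.1429, 1.8429, 2.1429
Σ(xᵢ − x̄)² = 39.2571 ⇒ m₂ = 39.2571/7 = 5.60816
Σ(xᵢ − x̄)³ = -47.6051 ⇒ m₃ = -47.6051/7 = -6.80073
m₂^(3/2) = 5.60816^(1.5) = 13.28101
g1 = m₃ / m₂^(3/2) = -6.80073 / 13.28101 ≈ -0.512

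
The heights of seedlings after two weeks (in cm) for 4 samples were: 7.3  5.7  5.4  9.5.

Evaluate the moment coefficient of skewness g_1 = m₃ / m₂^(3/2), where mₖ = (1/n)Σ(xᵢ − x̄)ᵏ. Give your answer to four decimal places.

x̄ = (7.3 + 5.7 + 5.4 + 9.5) / 4 = 6.9750
deviations (xᵢ − x̄): 0.3250, -1.2750, -1.5750, 2.5250
Σ(xᵢ − x̄)² = 10.5875 ⇒ m₂ = 10.5875/4 = 2.64687
Σ(xᵢ − x̄)³ = 10.1531 ⇒ m₃ = 10.1531/4 = 2.53828
m₂^(3/2) = 2.64687^(1.5) = 4.30626
g_1 = m₃ / m₂^(3/2) = 2.53828 / 4.30626 ≈ 0.5894

0.5894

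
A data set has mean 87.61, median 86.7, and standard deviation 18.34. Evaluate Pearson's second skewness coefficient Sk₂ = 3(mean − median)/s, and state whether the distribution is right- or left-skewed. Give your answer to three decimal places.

0.149, right-skewed

Sk₂ = 3(87.61 − 86.7) / 18.34 = 3 × 0.9100 / 18.34
    = 2.7300 / 18.34 ≈ 0.149
Sk₂ > 0 ⇒ mean > median ⇒ right-skewed (positive skew).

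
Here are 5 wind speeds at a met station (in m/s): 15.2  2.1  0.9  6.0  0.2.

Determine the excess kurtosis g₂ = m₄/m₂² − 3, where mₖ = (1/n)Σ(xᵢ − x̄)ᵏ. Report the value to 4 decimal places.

-0.4158

x̄ = 4.8800
Σ(xᵢ − x̄)² = 153.2280 ⇒ m₂ = 30.64560
Σ(xᵢ − x̄)⁴ = 12134.6963 ⇒ m₄ = 2426.93926
m₂² = 939.15280
g₂ = m₄/m₂² − 3 = 2.58418 − 3 ≈ -0.4158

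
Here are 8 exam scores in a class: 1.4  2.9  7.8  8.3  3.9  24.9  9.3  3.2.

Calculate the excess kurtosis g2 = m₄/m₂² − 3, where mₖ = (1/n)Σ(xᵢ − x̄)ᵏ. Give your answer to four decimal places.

x̄ = 7.7125
Σ(xᵢ − x̄)² = 396.1888 ⇒ m₂ = 49.52359
Σ(xᵢ − x̄)⁴ = 90023.7679 ⇒ m₄ = 11252.97098
m₂² = 2452.58634
g2 = m₄/m₂² − 3 = 4.58821 − 3 ≈ 1.5882

1.5882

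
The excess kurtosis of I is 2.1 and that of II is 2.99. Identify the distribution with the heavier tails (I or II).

II

Higher excess kurtosis ⇒ heavier tails relative to the normal distribution.
2.1 vs 2.99: the larger is 2.99, so II has heavier tails.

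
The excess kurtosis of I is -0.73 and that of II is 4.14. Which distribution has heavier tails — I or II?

Higher excess kurtosis ⇒ heavier tails relative to the normal distribution.
-0.73 vs 4.14: the larger is 4.14, so II has heavier tails. (II is leptokurtic — heavier-than-normal tails; the other is platykurtic.)

II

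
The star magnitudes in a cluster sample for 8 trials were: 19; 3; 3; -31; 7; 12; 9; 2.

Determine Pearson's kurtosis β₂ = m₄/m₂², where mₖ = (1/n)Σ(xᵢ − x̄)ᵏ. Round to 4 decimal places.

4.7194

x̄ = 3.0000
Σ(xᵢ − x̄)² = 1546.0000 ⇒ m₂ = 193.25000
Σ(xᵢ − x̄)⁴ = 1409986.0000 ⇒ m₄ = 176248.25000
m₂² = 37345.56250
β₂ = m₄/m₂² = 176248.25000 / 37345.56250 ≈ 4.7194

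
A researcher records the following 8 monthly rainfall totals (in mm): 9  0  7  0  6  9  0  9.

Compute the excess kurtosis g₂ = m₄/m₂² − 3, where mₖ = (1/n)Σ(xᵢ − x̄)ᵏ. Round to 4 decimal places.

x̄ = 5.0000
Σ(xᵢ − x̄)² = 128.0000 ⇒ m₂ = 16.00000
Σ(xᵢ − x̄)⁴ = 2660.0000 ⇒ m₄ = 332.50000
m₂² = 256.00000
g₂ = m₄/m₂² − 3 = 1.29883 − 3 ≈ -1.7012

-1.7012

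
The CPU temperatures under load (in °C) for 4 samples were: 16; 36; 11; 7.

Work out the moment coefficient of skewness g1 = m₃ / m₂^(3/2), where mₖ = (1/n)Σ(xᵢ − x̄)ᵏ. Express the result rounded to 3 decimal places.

0.884

x̄ = (16 + 36 + 11 + 7) / 4 = 17.5000
deviations (xᵢ − x̄): -1.5000, 18.5000, -6.5000, -10.5000
Σ(xᵢ − x̄)² = 497.0000 ⇒ m₂ = 497.0000/4 = 124.25000
Σ(xᵢ − x̄)³ = 4896.0000 ⇒ m₃ = 4896.0000/4 = 1224.00000
m₂^(3/2) = 124.25000^(1.5) = 1384.98349
g1 = m₃ / m₂^(3/2) = 1224.00000 / 1384.98349 ≈ 0.884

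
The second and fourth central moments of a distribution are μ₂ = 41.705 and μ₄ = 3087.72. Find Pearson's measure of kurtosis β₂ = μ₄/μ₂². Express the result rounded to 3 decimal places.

1.775

μ₂² = 41.705² = 1739.30702
μ₄/μ₂² = 3087.72 / 1739.30702 = 1.77526
β₂ ≈ 1.775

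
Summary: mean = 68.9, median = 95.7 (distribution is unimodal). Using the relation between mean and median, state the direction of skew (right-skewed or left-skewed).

left-skewed

mean − median = 68.9 − 95.7 = -26.8
mean < median ⇒ the longer tail is on the left ⇒ left-skewed (negatively skewed).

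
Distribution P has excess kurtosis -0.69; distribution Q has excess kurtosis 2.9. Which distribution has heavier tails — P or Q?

Q

Higher excess kurtosis ⇒ heavier tails relative to the normal distribution.
-0.69 vs 2.9: the larger is 2.9, so Q has heavier tails. (Q is leptokurtic — heavier-than-normal tails; the other is platykurtic.)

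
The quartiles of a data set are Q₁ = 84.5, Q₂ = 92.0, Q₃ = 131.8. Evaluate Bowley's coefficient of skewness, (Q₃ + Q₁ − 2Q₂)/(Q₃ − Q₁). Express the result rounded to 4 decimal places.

0.6829

numerator: Q₃ + Q₁ − 2Q₂ = 131.8 + 84.5 − 2×92.0 = 32.3000
denominator: Q₃ − Q₁ = 131.8 − 84.5 = 47.3000
Bowley skewness = 32.3000 / 47.3000 ≈ 0.6829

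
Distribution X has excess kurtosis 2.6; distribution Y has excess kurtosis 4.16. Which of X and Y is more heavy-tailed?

Y

Higher excess kurtosis ⇒ heavier tails relative to the normal distribution.
2.6 vs 4.16: the larger is 4.16, so Y has heavier tails.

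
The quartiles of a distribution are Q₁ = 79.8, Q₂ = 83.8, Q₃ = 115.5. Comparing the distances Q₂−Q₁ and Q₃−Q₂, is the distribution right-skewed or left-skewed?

right-skewed

Q₂ − Q₁ = 4.0;  Q₃ − Q₂ = 31.7
Q₃ − Q₂ > Q₂ − Q₁ ⇒ the upper half is more spread out ⇒ right-skewed.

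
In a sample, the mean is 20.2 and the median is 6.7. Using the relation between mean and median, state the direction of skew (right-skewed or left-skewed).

mean − median = 20.2 − 6.7 = 13.5
mean > median ⇒ the longer tail is on the right ⇒ right-skewed (positively skewed).

right-skewed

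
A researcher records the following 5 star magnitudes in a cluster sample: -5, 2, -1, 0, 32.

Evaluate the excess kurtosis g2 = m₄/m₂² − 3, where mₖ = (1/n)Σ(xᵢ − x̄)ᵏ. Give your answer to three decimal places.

0.115

x̄ = 5.6000
Σ(xᵢ − x̄)² = 897.2000 ⇒ m₂ = 179.44000
Σ(xᵢ − x̄)⁴ = 501426.8960 ⇒ m₄ = 100285.37920
m₂² = 32198.71360
g2 = m₄/m₂² − 3 = 3.11458 − 3 ≈ 0.115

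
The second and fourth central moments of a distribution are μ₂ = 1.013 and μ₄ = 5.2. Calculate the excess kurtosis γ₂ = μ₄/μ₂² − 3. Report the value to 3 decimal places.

μ₂² = 1.013² = 1.02617
μ₄/μ₂² = 5.2 / 1.02617 = 5.06739
γ₂ = 5.06739 − 3 ≈ 2.067

2.067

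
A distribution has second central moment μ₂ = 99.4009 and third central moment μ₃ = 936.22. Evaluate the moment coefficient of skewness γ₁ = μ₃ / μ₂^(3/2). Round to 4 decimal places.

σ = √μ₂ = √99.4009 = 9.97000
σ³ = μ₂^(3/2) = 991.02697
γ₁ = μ₃/σ³ = 936.22 / 991.02697 ≈ 0.9447

0.9447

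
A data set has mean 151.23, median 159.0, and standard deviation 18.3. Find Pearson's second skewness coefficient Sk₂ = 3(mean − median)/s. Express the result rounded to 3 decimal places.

Sk₂ = 3(151.23 − 159.0) / 18.3 = 3 × -7.7700 / 18.3
    = -23.3100 / 18.3 ≈ -1.274

-1.274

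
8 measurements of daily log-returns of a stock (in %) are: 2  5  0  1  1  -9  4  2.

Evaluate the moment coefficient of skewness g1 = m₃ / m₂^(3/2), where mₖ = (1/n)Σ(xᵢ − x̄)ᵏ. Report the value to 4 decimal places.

-1.5958

x̄ = (2 + 5 + 0 + 1 + 1 - 9 + 4 + 2) / 8 = 0.7500
deviations (xᵢ − x̄): 1.2500, 4.2500, -0.7500, 0.2500, 0.2500, -9.7500, 3.2500, 1.2500
Σ(xᵢ − x̄)² = 127.5000 ⇒ m₂ = 127.5000/8 = 15.93750
Σ(xᵢ − x̄)³ = -812.2500 ⇒ m₃ = -812.2500/8 = -101.53125
m₂^(3/2) = 15.93750^(1.5) = 63.62537
g1 = m₃ / m₂^(3/2) = -101.53125 / 63.62537 ≈ -1.5958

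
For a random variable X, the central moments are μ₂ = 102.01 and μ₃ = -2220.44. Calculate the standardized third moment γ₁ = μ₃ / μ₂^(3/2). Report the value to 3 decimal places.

σ = √μ₂ = √102.01 = 10.10000
σ³ = μ₂^(3/2) = 1030.30100
γ₁ = μ₃/σ³ = -2220.44 / 1030.30100 ≈ -2.155

-2.155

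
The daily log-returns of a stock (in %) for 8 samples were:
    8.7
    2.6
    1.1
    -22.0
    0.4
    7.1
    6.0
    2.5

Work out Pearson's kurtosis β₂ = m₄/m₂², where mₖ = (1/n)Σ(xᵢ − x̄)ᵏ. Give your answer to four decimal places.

x̄ = 0.8000
Σ(xᵢ − x̄)² = 655.3600 ⇒ m₂ = 81.92000
Σ(xᵢ − x̄)⁴ = 276453.9748 ⇒ m₄ = 34556.74685
m₂² = 6710.88640
β₂ = m₄/m₂² = 34556.74685 / 6710.88640 ≈ 5.1494

5.1494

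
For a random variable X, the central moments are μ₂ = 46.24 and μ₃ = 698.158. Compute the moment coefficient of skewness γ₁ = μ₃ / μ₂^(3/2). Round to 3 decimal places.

2.220

σ = √μ₂ = √46.24 = 6.80000
σ³ = μ₂^(3/2) = 314.43200
γ₁ = μ₃/σ³ = 698.158 / 314.43200 ≈ 2.220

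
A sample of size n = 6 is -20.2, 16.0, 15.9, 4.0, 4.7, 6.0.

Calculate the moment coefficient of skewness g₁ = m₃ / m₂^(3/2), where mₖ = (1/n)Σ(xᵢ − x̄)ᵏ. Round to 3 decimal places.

x̄ = (-20.2 + 16.0 + 15.9 + 4.0 + 4.7 + 6.0) / 6 = 4.4000
deviations (xᵢ − x̄): -24.6000, 11.6000, 11.5000, -0.4000, 0.3000, 1.6000
Σ(xᵢ − x̄)² = 874.7800 ⇒ m₂ = 874.7800/6 = 145.79667
Σ(xᵢ − x̄)³ = -11801.1060 ⇒ m₃ = -11801.1060/6 = -1966.85100
m₂^(3/2) = 145.79667^(1.5) = 1760.44067
g₁ = m₃ / m₂^(3/2) = -1966.85100 / 1760.44067 ≈ -1.117

-1.117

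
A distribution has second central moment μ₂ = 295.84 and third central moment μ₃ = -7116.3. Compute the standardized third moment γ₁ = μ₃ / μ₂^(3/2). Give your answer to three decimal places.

-1.399

σ = √μ₂ = √295.84 = 17.20000
σ³ = μ₂^(3/2) = 5088.44800
γ₁ = μ₃/σ³ = -7116.3 / 5088.44800 ≈ -1.399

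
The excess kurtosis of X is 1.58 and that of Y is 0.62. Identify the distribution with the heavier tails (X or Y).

X

Higher excess kurtosis ⇒ heavier tails relative to the normal distribution.
1.58 vs 0.62: the larger is 1.58, so X has heavier tails.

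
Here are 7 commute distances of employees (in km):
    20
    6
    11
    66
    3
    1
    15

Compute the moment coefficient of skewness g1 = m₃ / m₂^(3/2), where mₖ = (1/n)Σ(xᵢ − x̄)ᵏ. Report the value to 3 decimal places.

1.679

x̄ = (20 + 6 + 11 + 66 + 3 + 1 + 15) / 7 = 17.4286
deviations (xᵢ − x̄): 2.5714, -11.4286, -6.4286, 48.5714, -14.4286, -16.4286, -2.4286
Σ(xᵢ − x̄)² = 3021.7143 ⇒ m₂ = 3021.7143/7 = 431.67347
Σ(xᵢ − x̄)³ = 105395.3878 ⇒ m₃ = 105395.3878/7 = 15056.48397
m₂^(3/2) = 431.67347^(1.5) = 8968.77309
g1 = m₃ / m₂^(3/2) = 15056.48397 / 8968.77309 ≈ 1.679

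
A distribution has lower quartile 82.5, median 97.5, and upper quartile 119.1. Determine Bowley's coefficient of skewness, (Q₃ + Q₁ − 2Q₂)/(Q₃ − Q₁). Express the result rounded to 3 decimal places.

0.180

numerator: Q₃ + Q₁ − 2Q₂ = 119.1 + 82.5 − 2×97.5 = 6.6000
denominator: Q₃ − Q₁ = 119.1 − 82.5 = 36.6000
Bowley skewness = 6.6000 / 36.6000 ≈ 0.180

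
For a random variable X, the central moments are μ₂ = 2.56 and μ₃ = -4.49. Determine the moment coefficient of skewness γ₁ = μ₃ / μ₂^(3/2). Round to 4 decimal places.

-1.0962

σ = √μ₂ = √2.56 = 1.60000
σ³ = μ₂^(3/2) = 4.09600
γ₁ = μ₃/σ³ = -4.49 / 4.09600 ≈ -1.0962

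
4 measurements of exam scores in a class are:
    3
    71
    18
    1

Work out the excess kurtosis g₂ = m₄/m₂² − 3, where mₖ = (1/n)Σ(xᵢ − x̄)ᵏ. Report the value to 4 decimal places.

-0.8249

x̄ = 23.2500
Σ(xᵢ − x̄)² = 3212.7500 ⇒ m₂ = 803.18750
Σ(xᵢ − x̄)⁴ = 5612682.8281 ⇒ m₄ = 1403170.70703
m₂² = 645110.16016
g₂ = m₄/m₂² − 3 = 2.17509 − 3 ≈ -0.8249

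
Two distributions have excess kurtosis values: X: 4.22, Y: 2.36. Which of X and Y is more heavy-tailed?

Higher excess kurtosis ⇒ heavier tails relative to the normal distribution.
4.22 vs 2.36: the larger is 4.22, so X has heavier tails.

X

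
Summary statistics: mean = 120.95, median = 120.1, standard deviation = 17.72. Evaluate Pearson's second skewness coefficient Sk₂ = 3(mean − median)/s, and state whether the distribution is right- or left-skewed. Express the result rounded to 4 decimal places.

0.1439, right-skewed

Sk₂ = 3(120.95 − 120.1) / 17.72 = 3 × 0.8500 / 17.72
    = 2.5500 / 17.72 ≈ 0.1439
Sk₂ > 0 ⇒ mean > median ⇒ right-skewed (positive skew).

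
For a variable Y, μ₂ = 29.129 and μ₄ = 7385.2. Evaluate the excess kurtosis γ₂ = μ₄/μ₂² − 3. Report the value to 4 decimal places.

5.7038

μ₂² = 29.129² = 848.49864
μ₄/μ₂² = 7385.2 / 848.49864 = 8.70384
γ₂ = 8.70384 − 3 ≈ 5.7038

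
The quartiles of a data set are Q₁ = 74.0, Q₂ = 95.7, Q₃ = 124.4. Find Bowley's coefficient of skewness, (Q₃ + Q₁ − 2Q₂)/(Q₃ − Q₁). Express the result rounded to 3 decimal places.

numerator: Q₃ + Q₁ − 2Q₂ = 124.4 + 74.0 − 2×95.7 = 7.0000
denominator: Q₃ − Q₁ = 124.4 − 74.0 = 50.4000
Bowley skewness = 7.0000 / 50.4000 ≈ 0.139

0.139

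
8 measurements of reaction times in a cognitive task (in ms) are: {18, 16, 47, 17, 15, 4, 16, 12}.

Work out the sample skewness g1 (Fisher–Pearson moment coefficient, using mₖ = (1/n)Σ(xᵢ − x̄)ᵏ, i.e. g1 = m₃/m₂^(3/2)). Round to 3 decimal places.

1.647

x̄ = (18 + 16 + 47 + 17 + 15 + 4 + 16 + 12) / 8 = 18.1250
deviations (xᵢ − x̄): -0.1250, -2.1250, 28.8750, -1.1250, -3.1250, -14.1250, -2.1250, -6.1250
Σ(xᵢ − x̄)² = 1090.8750 ⇒ m₂ = 1090.8750/8 = 136.35938
Σ(xᵢ − x̄)³ = 20975.9063 ⇒ m₃ = 20975.9063/8 = 2621.98828
m₂^(3/2) = 136.35938^(1.5) = 1592.30956
g1 = m₃ / m₂^(3/2) = 2621.98828 / 1592.30956 ≈ 1.647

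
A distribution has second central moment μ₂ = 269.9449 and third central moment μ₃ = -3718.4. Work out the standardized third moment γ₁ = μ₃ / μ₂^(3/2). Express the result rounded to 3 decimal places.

σ = √μ₂ = √269.9449 = 16.43000
σ³ = μ₂^(3/2) = 4435.19471
γ₁ = μ₃/σ³ = -3718.4 / 4435.19471 ≈ -0.838

-0.838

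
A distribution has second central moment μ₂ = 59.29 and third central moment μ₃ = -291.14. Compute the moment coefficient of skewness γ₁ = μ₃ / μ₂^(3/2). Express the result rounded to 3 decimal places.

σ = √μ₂ = √59.29 = 7.70000
σ³ = μ₂^(3/2) = 456.53300
γ₁ = μ₃/σ³ = -291.14 / 456.53300 ≈ -0.638

-0.638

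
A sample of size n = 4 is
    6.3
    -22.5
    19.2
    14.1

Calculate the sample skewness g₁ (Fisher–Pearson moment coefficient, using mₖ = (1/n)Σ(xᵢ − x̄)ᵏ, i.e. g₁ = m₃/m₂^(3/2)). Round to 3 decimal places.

-0.889

x̄ = (6.3 - 22.5 + 19.2 + 14.1) / 4 = 4.2750
deviations (xᵢ − x̄): 2.0250, -26.7750, 14.9250, 9.8250
Σ(xᵢ − x̄)² = 1040.2875 ⇒ m₂ = 1040.2875/4 = 260.07187
Σ(xᵢ − x̄)³ = -14913.6694 ⇒ m₃ = -14913.6694/4 = -3728.41734
m₂^(3/2) = 260.07187^(1.5) = 4194.11257
g₁ = m₃ / m₂^(3/2) = -3728.41734 / 4194.11257 ≈ -0.889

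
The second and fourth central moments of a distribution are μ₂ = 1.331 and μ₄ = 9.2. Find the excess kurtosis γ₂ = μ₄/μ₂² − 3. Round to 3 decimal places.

2.193

μ₂² = 1.331² = 1.77156
μ₄/μ₂² = 9.2 / 1.77156 = 5.19316
γ₂ = 5.19316 − 3 ≈ 2.193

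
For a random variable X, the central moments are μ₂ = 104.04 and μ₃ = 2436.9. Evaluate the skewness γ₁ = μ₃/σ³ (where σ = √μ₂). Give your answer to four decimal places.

2.2963

σ = √μ₂ = √104.04 = 10.20000
σ³ = μ₂^(3/2) = 1061.20800
γ₁ = μ₃/σ³ = 2436.9 / 1061.20800 ≈ 2.2963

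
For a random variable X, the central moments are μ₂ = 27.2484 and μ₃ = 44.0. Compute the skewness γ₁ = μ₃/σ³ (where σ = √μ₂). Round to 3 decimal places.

σ = √μ₂ = √27.2484 = 5.22000
σ³ = μ₂^(3/2) = 142.23665
γ₁ = μ₃/σ³ = 44.0 / 142.23665 ≈ 0.309

0.309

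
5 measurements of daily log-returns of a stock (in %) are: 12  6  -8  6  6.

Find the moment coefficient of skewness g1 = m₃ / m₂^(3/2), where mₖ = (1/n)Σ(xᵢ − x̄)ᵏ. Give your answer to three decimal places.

x̄ = (12 + 6 - 8 + 6 + 6) / 5 = 4.4000
deviations (xᵢ − x̄): 7.6000, 1.6000, -12.4000, 1.6000, 1.6000
Σ(xᵢ − x̄)² = 219.2000 ⇒ m₂ = 219.2000/5 = 43.84000
Σ(xᵢ − x̄)³ = -1455.3600 ⇒ m₃ = -1455.3600/5 = -291.07200
m₂^(3/2) = 43.84000^(1.5) = 290.27245
g1 = m₃ / m₂^(3/2) = -291.07200 / 290.27245 ≈ -1.003

-1.003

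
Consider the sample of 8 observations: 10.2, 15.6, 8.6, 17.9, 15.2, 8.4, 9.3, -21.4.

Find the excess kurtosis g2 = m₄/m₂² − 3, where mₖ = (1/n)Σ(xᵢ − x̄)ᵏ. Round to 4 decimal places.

x̄ = 7.9750
Σ(xᵢ − x̄)² = 1079.0150 ⇒ m₂ = 134.87687
Σ(xᵢ − x̄)⁴ = 760416.6025 ⇒ m₄ = 95052.07531
m₂² = 18191.77141
g2 = m₄/m₂² − 3 = 5.22500 − 3 ≈ 2.2250

2.2250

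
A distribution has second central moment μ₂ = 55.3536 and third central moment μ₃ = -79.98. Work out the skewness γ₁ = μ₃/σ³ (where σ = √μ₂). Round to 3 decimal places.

-0.194

σ = √μ₂ = √55.3536 = 7.44000
σ³ = μ₂^(3/2) = 411.83078
γ₁ = μ₃/σ³ = -79.98 / 411.83078 ≈ -0.194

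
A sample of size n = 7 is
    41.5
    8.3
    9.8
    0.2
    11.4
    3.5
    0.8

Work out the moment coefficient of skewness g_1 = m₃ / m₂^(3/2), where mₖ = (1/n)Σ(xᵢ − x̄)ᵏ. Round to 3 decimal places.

x̄ = (41.5 + 8.3 + 9.8 + 0.2 + 11.4 + 3.5 + 0.8) / 7 = 10.7857
deviations (xᵢ − x̄): 30.7143, -2.4857, -0.9857, -10.5857, 0.6143, -7.2857, -9.9857
Σ(xᵢ − x̄)² = 1215.7486 ⇒ m₂ = 1215.7486/7 = 173.67837
Σ(xᵢ − x̄)³ = 26390.1045 ⇒ m₃ = 26390.1045/7 = 3770.01493
m₂^(3/2) = 173.67837^(1.5) = 2288.85664
g_1 = m₃ / m₂^(3/2) = 3770.01493 / 2288.85664 ≈ 1.647

1.647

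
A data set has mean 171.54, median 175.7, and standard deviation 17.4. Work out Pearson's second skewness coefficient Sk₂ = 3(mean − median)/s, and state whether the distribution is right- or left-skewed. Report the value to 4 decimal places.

Sk₂ = 3(171.54 − 175.7) / 17.4 = 3 × -4.1600 / 17.4
    = -12.4800 / 17.4 ≈ -0.7172
Sk₂ < 0 ⇒ mean < median ⇒ left-skewed (negative skew).

-0.7172, left-skewed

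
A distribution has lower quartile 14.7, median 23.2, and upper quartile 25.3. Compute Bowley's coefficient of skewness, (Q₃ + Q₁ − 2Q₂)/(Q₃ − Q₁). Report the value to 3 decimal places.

numerator: Q₃ + Q₁ − 2Q₂ = 25.3 + 14.7 − 2×23.2 = -6.4000
denominator: Q₃ − Q₁ = 25.3 − 14.7 = 10.6000
Bowley skewness = -6.4000 / 10.6000 ≈ -0.604

-0.604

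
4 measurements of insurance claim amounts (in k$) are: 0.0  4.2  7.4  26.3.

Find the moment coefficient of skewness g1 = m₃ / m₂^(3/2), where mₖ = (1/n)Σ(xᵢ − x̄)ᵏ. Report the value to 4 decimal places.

x̄ = (0.0 + 4.2 + 7.4 + 26.3) / 4 = 9.4750
deviations (xᵢ − x̄): -9.4750, -5.2750, -2.0750, 16.8250
Σ(xᵢ − x̄)² = 404.9875 ⇒ m₂ = 404.9875/4 = 101.24688
Σ(xᵢ − x̄)³ = 3756.4931 ⇒ m₃ = 3756.4931/4 = 939.12328
m₂^(3/2) = 101.24688^(1.5) = 1018.76131
g1 = m₃ / m₂^(3/2) = 939.12328 / 1018.76131 ≈ 0.9218

0.9218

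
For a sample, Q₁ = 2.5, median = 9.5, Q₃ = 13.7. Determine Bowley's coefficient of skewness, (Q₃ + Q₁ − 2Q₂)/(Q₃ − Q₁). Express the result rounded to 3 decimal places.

numerator: Q₃ + Q₁ − 2Q₂ = 13.7 + 2.5 − 2×9.5 = -2.8000
denominator: Q₃ − Q₁ = 13.7 − 2.5 = 11.2000
Bowley skewness = -2.8000 / 11.2000 ≈ -0.250

-0.250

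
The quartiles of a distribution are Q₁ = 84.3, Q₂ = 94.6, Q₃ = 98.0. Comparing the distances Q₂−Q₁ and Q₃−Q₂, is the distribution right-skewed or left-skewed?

left-skewed

Q₂ − Q₁ = 10.3;  Q₃ − Q₂ = 3.4
Q₂ − Q₁ > Q₃ − Q₂ ⇒ the lower half is more spread out ⇒ left-skewed.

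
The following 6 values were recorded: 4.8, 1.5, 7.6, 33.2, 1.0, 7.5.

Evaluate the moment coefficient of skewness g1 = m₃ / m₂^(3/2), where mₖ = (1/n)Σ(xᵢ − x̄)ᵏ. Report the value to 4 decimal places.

1.5705

x̄ = (4.8 + 1.5 + 7.6 + 33.2 + 1.0 + 7.5) / 6 = 9.2667
deviations (xᵢ − x̄): -4.4667, -7.7667, -1.6667, 23.9333, -8.2667, -1.7667
Σ(xᵢ − x̄)² = 727.3133 ⇒ m₂ = 727.3133/6 = 121.21889
Σ(xᵢ − x̄)³ = 12576.4416 ⇒ m₃ = 12576.4416/6 = 2096.07359
m₂^(3/2) = 121.21889^(1.5) = 1334.61330
g1 = m₃ / m₂^(3/2) = 2096.07359 / 1334.61330 ≈ 1.5705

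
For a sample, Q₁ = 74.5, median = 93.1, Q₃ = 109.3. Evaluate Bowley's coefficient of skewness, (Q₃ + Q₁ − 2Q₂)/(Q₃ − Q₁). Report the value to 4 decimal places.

numerator: Q₃ + Q₁ − 2Q₂ = 109.3 + 74.5 − 2×93.1 = -2.4000
denominator: Q₃ − Q₁ = 109.3 − 74.5 = 34.8000
Bowley skewness = -2.4000 / 34.8000 ≈ -0.0690

-0.0690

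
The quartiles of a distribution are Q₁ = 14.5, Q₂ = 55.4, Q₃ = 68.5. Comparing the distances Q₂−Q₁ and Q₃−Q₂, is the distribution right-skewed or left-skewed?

Q₂ − Q₁ = 40.9;  Q₃ − Q₂ = 13.1
Q₂ − Q₁ > Q₃ − Q₂ ⇒ the lower half is more spread out ⇒ left-skewed.

left-skewed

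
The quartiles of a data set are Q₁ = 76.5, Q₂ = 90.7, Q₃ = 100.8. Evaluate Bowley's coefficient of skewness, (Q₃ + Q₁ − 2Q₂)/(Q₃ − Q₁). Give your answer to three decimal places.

-0.169

numerator: Q₃ + Q₁ − 2Q₂ = 100.8 + 76.5 − 2×90.7 = -4.1000
denominator: Q₃ − Q₁ = 100.8 − 76.5 = 24.3000
Bowley skewness = -4.1000 / 24.3000 ≈ -0.169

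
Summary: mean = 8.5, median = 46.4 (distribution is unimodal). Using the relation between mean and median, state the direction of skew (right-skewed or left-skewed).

left-skewed

mean − median = 8.5 − 46.4 = -37.9
mean < median ⇒ the longer tail is on the left ⇒ left-skewed (negatively skewed).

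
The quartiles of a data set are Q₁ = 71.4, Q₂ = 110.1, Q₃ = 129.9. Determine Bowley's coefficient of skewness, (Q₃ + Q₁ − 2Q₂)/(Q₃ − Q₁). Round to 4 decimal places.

-0.3231

numerator: Q₃ + Q₁ − 2Q₂ = 129.9 + 71.4 − 2×110.1 = -18.9000
denominator: Q₃ − Q₁ = 129.9 − 71.4 = 58.5000
Bowley skewness = -18.9000 / 58.5000 ≈ -0.3231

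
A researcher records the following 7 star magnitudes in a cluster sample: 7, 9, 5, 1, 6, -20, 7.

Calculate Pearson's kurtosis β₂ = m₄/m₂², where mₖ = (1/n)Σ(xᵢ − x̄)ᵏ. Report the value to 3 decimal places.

x̄ = 2.1429
Σ(xᵢ − x̄)² = 608.8571 ⇒ m₂ = 86.97959
Σ(xᵢ − x̄)⁴ = 244013.8484 ⇒ m₄ = 34859.12120
m₂² = 7565.44940
β₂ = m₄/m₂² = 34859.12120 / 7565.44940 ≈ 4.608

4.608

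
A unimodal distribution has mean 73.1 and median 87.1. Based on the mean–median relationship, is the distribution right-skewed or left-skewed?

left-skewed

mean − median = 73.1 − 87.1 = -14.0
mean < median ⇒ the longer tail is on the left ⇒ left-skewed (negatively skewed).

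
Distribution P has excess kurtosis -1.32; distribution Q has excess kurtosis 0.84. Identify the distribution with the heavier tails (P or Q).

Higher excess kurtosis ⇒ heavier tails relative to the normal distribution.
-1.32 vs 0.84: the larger is 0.84, so Q has heavier tails. (Q is leptokurtic — heavier-than-normal tails; the other is platykurtic.)

Q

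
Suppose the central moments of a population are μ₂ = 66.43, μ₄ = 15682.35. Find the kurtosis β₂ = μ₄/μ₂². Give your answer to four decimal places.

μ₂² = 66.43² = 4412.94490
μ₄/μ₂² = 15682.35 / 4412.94490 = 3.55372
β₂ ≈ 3.5537

3.5537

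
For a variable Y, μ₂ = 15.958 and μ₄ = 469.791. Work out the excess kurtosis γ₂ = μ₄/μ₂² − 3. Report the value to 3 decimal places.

μ₂² = 15.958² = 254.65776
μ₄/μ₂² = 469.791 / 254.65776 = 1.84479
γ₂ = 1.84479 − 3 ≈ -1.155

-1.155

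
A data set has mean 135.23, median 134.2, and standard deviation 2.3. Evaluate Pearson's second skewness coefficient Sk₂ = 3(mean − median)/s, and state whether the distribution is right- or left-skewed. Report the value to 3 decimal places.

1.343, right-skewed

Sk₂ = 3(135.23 − 134.2) / 2.3 = 3 × 1.0300 / 2.3
    = 3.0900 / 2.3 ≈ 1.343
Sk₂ > 0 ⇒ mean > median ⇒ right-skewed (positive skew).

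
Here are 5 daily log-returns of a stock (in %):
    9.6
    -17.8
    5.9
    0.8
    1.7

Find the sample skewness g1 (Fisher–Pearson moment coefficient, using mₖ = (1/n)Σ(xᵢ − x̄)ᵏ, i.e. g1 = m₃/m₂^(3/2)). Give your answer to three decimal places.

-1.087

x̄ = (9.6 - 17.8 + 5.9 + 0.8 + 1.7) / 5 = 0.0400
deviations (xᵢ − x̄): 9.5600, -17.8400, 5.8600, 0.7600, 1.6600
Σ(xᵢ − x̄)² = 447.3320 ⇒ m₂ = 447.3320/5 = 89.46640
Σ(xᵢ − x̄)³ = -4597.8922 ⇒ m₃ = -4597.8922/5 = -919.57843
m₂^(3/2) = 89.46640^(1.5) = 846.23297
g1 = m₃ / m₂^(3/2) = -919.57843 / 846.23297 ≈ -1.087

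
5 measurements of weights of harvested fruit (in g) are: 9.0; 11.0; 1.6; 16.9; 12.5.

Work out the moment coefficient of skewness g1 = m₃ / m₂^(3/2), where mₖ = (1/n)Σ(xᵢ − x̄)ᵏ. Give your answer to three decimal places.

-0.511

x̄ = (9.0 + 11.0 + 1.6 + 16.9 + 12.5) / 5 = 10.2000
deviations (xᵢ − x̄): -1.2000, 0.8000, -8.6000, 6.7000, 2.3000
Σ(xᵢ − x̄)² = 126.2200 ⇒ m₂ = 126.2200/5 = 25.24400
Σ(xᵢ − x̄)³ = -324.3420 ⇒ m₃ = -324.3420/5 = -64.86840
m₂^(3/2) = 25.24400^(1.5) = 126.83446
g1 = m₃ / m₂^(3/2) = -64.86840 / 126.83446 ≈ -0.511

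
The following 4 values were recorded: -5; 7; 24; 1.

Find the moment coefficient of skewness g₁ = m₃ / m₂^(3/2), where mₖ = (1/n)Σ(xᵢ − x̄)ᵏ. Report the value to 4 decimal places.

x̄ = (-5 + 7 + 24 + 1) / 4 = 6.7500
deviations (xᵢ − x̄): -11.7500, 0.2500, 17.2500, -5.7500
Σ(xᵢ − x̄)² = 468.7500 ⇒ m₂ = 468.7500/4 = 117.18750
Σ(xᵢ − x̄)³ = 3320.6250 ⇒ m₃ = 3320.6250/4 = 830.15625
m₂^(3/2) = 117.18750^(1.5) = 1268.59190
g₁ = m₃ / m₂^(3/2) = 830.15625 / 1268.59190 ≈ 0.6544

0.6544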